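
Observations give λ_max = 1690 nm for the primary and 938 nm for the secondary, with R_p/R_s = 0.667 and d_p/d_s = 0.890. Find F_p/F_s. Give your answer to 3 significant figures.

0.0533

Wien's law: T_p/T_s = λ_s/λ_p = 938/1690 = 0.5550.
L_p/L_s = (R_p/R_s)²(T_p/T_s)⁴ = (0.667)²(0.5550)⁴ = 0.04222.
F_p/F_s = (L_p/L_s)/(d_p/d_s)² = 0.04222/(0.890)² = 0.05330.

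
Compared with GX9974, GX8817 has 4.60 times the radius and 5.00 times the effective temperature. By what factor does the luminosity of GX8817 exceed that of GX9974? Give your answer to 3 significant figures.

From the Stefan–Boltzmann law, L ∝ R²T⁴, so
L_GX8817/L_GX9974 = (R_GX8817/R_GX9974)² (T_GX8817/T_GX9974)⁴ = (4.60)² × (5.00)⁴ = 21.16 × 625.0 = 1.322×10^4.

1.32×10^4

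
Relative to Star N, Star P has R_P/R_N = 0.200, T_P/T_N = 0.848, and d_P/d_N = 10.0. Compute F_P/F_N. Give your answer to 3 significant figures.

L_P/L_N = (R_P/R_N)²(T_P/T_N)⁴ = (0.200)² × (0.848)⁴ = 0.02068.
F_P/F_N = (L_P/L_N)/(d_P/d_N)² = 0.02068 / (10.0)² = 2.068×10^-4.

2.07×10^-4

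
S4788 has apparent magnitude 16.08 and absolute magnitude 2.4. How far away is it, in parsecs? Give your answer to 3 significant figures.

5.45×10^3 pc

m − M = 5 log₁₀(d/10 pc)
16.08 − (2.4) = 13.68 = 5 log₁₀(d/10)
d = 10 × 10^(13.68/5) = 10 × 10^2.736 = 5445 pc.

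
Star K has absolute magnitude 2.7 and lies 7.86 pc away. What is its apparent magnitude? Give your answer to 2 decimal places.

m = M + 5 log₁₀(d/10 pc) = 2.7 + 5 log₁₀(7.86/10)
  = 2.7 + 5 × -0.105 = 2.7 + -0.52 = 2.18.

2.18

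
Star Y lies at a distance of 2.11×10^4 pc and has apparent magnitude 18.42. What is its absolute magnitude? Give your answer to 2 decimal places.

1.80

M = m − 5 log₁₀(d/10 pc) = 18.42 − 5 log₁₀(2.11×10^4/10)
  = 18.42 − 5 × 3.324 = 18.42 − 16.62 = 1.80.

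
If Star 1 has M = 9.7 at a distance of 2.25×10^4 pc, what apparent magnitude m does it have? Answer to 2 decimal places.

m = M + 5 log₁₀(d/10 pc) = 9.7 + 5 log₁₀(2.25×10^4/10)
  = 9.7 + 5 × 3.352 = 9.7 + 16.76 = 26.46.

26.46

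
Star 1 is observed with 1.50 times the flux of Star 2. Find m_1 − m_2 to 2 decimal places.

m_1 − m_2 = −2.5 log₁₀(F_1/F_2) = −2.5 log₁₀(1.50) = −2.5 × (0.176) = -0.440.

-0.44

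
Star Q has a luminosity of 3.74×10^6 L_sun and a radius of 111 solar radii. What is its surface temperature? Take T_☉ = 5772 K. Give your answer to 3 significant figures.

2.41×10^4 K

T/T_☉ = (L/L_☉)^(1/4) / (R/R_☉)^(1/2)
T = 5772 × (3.74×10^6)^(1/4) / √(111) = 5772 × 43.98 / 10.54 = 2.409×10^4 K.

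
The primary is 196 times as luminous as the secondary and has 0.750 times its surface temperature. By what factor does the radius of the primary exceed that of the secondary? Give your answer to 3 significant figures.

L ∝ R²T⁴ gives R ∝ √L / T², so
R_p/R_s = √(196) / (0.750)² = 14.00 / 0.5625 = 24.89.

24.9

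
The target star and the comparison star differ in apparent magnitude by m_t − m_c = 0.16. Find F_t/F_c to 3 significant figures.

0.863

F_t/F_c = 10^(−(m_t − m_c)/2.5) = 10^(-0.16/2.5) = 10^-0.064 = 0.8630.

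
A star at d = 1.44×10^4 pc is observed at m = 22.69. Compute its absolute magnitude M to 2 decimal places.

6.90

M = m − 5 log₁₀(d/10 pc) = 22.69 − 5 log₁₀(1.44×10^4/10)
  = 22.69 − 5 × 3.158 = 22.69 − 15.79 = 6.90.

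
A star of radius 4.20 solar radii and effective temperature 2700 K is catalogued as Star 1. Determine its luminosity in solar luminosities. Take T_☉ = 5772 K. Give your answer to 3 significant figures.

L/L_☉ = (R/R_☉)² (T/T_☉)⁴ = (4.20)² × (2700/5772)⁴
       = 17.64 × (0.4678)⁴ = 17.64 × 0.04788 = 0.8446.

0.845 solar luminosities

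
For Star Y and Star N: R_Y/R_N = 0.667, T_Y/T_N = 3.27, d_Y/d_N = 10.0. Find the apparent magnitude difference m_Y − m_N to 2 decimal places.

0.73

L_Y/L_N = (0.667)²(3.27)⁴ = 50.87.
F_Y/F_N = (L_Y/L_N)/(d_Y/d_N)² = 50.87/100.0 = 0.5087.
m_Y − m_N = −2.5 log₁₀(0.5087) = 0.73.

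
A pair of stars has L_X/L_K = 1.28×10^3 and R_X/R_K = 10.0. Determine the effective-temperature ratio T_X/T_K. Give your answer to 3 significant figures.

1.89

L ∝ R²T⁴ gives T ∝ (L/R²)^(1/4), so
T_X/T_K = (1.28×10^3 / 10.0²)^(1/4) = (12.80)^(1/4) = 1.891.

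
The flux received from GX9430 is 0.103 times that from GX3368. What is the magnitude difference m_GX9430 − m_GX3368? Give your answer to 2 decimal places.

2.47

m_GX9430 − m_GX3368 = −2.5 log₁₀(F_GX9430/F_GX3368) = −2.5 log₁₀(0.103) = −2.5 × (-0.987) = 2.468.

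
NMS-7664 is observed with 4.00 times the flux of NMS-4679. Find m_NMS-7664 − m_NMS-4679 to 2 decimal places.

m_NMS-7664 − m_NMS-4679 = −2.5 log₁₀(F_NMS-7664/F_NMS-4679) = −2.5 log₁₀(4.00) = −2.5 × (0.602) = -1.505.

-1.51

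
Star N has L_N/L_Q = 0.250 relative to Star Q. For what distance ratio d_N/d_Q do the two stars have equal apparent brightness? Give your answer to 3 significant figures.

Equal flux requires L_N/d_N² = L_Q/d_Q², so d_N/d_Q = √(L_N/L_Q)
= √(0.250) = 0.5000.

0.500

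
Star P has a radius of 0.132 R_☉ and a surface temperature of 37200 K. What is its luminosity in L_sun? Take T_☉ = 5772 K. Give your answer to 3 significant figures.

30.1 L_sun

L/L_☉ = (R/R_☉)² (T/T_☉)⁴ = (0.132)² × (37200/5772)⁴
       = 0.01742 × (6.445)⁴ = 0.01742 × 1725 = 30.06.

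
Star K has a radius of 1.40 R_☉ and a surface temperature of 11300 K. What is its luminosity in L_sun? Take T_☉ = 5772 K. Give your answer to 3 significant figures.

L/L_☉ = (R/R_☉)² (T/T_☉)⁴ = (1.40)² × (11300/5772)⁴
       = 1.960 × (1.958)⁴ = 1.960 × 14.69 = 28.79.

28.8 L_sun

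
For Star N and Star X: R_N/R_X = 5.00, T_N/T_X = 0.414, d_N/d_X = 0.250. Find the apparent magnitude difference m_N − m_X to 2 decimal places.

-2.68

L_N/L_X = (5.00)²(0.414)⁴ = 0.7344.
F_N/F_X = (L_N/L_X)/(d_N/d_X)² = 0.7344/0.06250 = 11.75.
m_N − m_X = −2.5 log₁₀(11.75) = -2.68.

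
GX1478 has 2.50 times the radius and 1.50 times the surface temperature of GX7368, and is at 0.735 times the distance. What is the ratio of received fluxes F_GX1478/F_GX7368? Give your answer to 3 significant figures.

58.6

L_GX1478/L_GX7368 = (R_GX1478/R_GX7368)²(T_GX1478/T_GX7368)⁴ = (2.50)² × (1.50)⁴ = 31.64.
F_GX1478/F_GX7368 = (L_GX1478/L_GX7368)/(d_GX1478/d_GX7368)² = 31.64 / (0.735)² = 58.57.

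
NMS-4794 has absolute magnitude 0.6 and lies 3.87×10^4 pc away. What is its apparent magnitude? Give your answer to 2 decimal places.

m = M + 5 log₁₀(d/10 pc) = 0.6 + 5 log₁₀(3.87×10^4/10)
  = 0.6 + 5 × 3.588 = 0.6 + 17.94 = 18.54.

18.54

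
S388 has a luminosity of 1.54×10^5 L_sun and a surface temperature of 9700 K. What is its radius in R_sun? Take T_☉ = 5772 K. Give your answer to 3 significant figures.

139 R_sun

R/R_☉ = √(L/L_☉) / (T/T_☉)² = √(1.54×10^5) / (1.681)²
       = 392.4 / 2.824 = 139.0.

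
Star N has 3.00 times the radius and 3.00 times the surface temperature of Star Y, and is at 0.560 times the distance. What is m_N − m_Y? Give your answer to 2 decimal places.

L_N/L_Y = (3.00)²(3.00)⁴ = 729.0.
F_N/F_Y = (L_N/L_Y)/(d_N/d_Y)² = 729.0/0.3136 = 2325.
m_N − m_Y = −2.5 log₁₀(2325) = -8.42.

-8.42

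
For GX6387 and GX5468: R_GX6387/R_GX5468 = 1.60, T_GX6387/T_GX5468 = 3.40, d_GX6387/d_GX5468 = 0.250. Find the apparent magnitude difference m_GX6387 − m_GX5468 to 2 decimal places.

-9.35

L_GX6387/L_GX5468 = (1.60)²(3.40)⁴ = 342.1.
F_GX6387/F_GX5468 = (L_GX6387/L_GX5468)/(d_GX6387/d_GX5468)² = 342.1/0.06250 = 5474.
m_GX6387 − m_GX5468 = −2.5 log₁₀(5474) = -9.35.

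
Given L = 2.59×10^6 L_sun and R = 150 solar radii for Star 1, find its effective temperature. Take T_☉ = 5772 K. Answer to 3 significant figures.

T/T_☉ = (L/L_☉)^(1/4) / (R/R_☉)^(1/2)
T = 5772 × (2.59×10^6)^(1/4) / √(150) = 5772 × 40.12 / 12.25 = 1.891×10^4 K.

1.89×10^4 K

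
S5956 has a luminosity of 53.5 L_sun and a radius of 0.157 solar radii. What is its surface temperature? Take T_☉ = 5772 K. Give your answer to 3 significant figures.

T/T_☉ = (L/L_☉)^(1/4) / (R/R_☉)^(1/2)
T = 5772 × (53.5)^(1/4) / √(0.157) = 5772 × 2.705 / 0.3962 = 3.940×10^4 K.

3.94×10^4 K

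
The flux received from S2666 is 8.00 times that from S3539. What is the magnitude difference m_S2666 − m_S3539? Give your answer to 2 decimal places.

m_S2666 − m_S3539 = −2.5 log₁₀(F_S2666/F_S3539) = −2.5 log₁₀(8.00) = −2.5 × (0.903) = -2.258.

-2.26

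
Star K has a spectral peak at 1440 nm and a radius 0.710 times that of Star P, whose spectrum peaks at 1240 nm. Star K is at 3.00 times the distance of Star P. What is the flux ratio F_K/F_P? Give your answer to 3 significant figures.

0.0308

Wien's law: T_K/T_P = λ_P/λ_K = 1240/1440 = 0.8611.
L_K/L_P = (R_K/R_P)²(T_K/T_P)⁴ = (0.710)²(0.8611)⁴ = 0.2772.
F_K/F_P = (L_K/L_P)/(d_K/d_P)² = 0.2772/(3.00)² = 0.03080.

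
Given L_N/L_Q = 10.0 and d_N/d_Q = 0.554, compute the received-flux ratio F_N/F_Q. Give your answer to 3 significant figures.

32.6

F = L/(4πd²), so F_N/F_Q = (L_N/L_Q) / (d_N/d_Q)²
= 10.0 / (0.554)² = 10.0 / 0.3069 = 32.58.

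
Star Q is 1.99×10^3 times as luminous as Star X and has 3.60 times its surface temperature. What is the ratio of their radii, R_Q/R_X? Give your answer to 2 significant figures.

L ∝ R²T⁴ gives R ∝ √L / T², so
R_Q/R_X = √(1.99×10^3) / (3.60)² = 44.61 / 12.96 = 3.442.

3.4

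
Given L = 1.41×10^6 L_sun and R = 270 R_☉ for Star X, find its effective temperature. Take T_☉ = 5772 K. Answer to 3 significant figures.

1.21×10^4 K

T/T_☉ = (L/L_☉)^(1/4) / (R/R_☉)^(1/2)
T = 5772 × (1.41×10^6)^(1/4) / √(270) = 5772 × 34.46 / 16.43 = 1.210×10^4 K.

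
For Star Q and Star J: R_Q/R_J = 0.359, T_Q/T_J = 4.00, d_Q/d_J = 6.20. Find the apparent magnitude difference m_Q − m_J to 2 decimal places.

0.17

L_Q/L_J = (0.359)²(4.00)⁴ = 32.99.
F_Q/F_J = (L_Q/L_J)/(d_Q/d_J)² = 32.99/38.44 = 0.8583.
m_Q − m_J = −2.5 log₁₀(0.8583) = 0.17.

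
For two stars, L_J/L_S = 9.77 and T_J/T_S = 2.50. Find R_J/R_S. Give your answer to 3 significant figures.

0.500

L ∝ R²T⁴ gives R ∝ √L / T², so
R_J/R_S = √(9.77) / (2.50)² = 3.126 / 6.250 = 0.5001.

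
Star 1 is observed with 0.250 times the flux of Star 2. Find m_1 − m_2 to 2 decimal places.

1.51

m_1 − m_2 = −2.5 log₁₀(F_1/F_2) = −2.5 log₁₀(0.250) = −2.5 × (-0.602) = 1.505.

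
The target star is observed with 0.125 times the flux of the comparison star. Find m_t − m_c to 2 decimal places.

m_t − m_c = −2.5 log₁₀(F_t/F_c) = −2.5 log₁₀(0.125) = −2.5 × (-0.903) = 2.258.

2.26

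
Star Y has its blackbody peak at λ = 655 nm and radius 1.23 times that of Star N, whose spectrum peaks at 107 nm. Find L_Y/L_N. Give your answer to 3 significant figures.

Wien's law gives T ∝ 1/λ_max, so T_Y/T_N = λ_N/λ_Y = 107/655 = 0.1634.
Then L ∝ R²T⁴ gives L_Y/L_N = (1.23)² × (0.1634)⁴ = 1.513 × 7.121×10^-4 = 0.001077.

0.00108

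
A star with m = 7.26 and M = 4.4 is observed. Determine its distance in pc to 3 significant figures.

37.3 pc

m − M = 5 log₁₀(d/10 pc)
7.26 − (4.4) = 2.86 = 5 log₁₀(d/10)
d = 10 × 10^(2.86/5) = 10 × 10^0.572 = 37.33 pc.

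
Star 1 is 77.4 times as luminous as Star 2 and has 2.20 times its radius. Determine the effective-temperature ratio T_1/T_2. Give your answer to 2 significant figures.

L ∝ R²T⁴ gives T ∝ (L/R²)^(1/4), so
T_1/T_2 = (77.4 / 2.20²)^(1/4) = (15.99)^(1/4) = 2.000.

2.0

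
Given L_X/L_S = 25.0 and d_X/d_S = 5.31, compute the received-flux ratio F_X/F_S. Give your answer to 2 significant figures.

0.89

F = L/(4πd²), so F_X/F_S = (L_X/L_S) / (d_X/d_S)²
= 25.0 / (5.31)² = 25.0 / 28.20 = 0.8866.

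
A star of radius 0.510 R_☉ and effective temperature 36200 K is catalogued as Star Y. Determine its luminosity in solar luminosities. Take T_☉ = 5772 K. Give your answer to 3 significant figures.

L/L_☉ = (R/R_☉)² (T/T_☉)⁴ = (0.510)² × (36200/5772)⁴
       = 0.2601 × (6.272)⁴ = 0.2601 × 1547 = 402.4.

402 solar luminosities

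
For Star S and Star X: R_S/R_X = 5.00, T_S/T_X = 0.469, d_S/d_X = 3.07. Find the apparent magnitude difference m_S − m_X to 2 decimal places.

2.23

L_S/L_X = (5.00)²(0.469)⁴ = 1.210.
F_S/F_X = (L_S/L_X)/(d_S/d_X)² = 1.210/9.425 = 0.1283.
m_S − m_X = −2.5 log₁₀(0.1283) = 2.23.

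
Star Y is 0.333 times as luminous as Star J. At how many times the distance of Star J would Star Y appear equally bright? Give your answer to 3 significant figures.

0.577

Equal flux requires L_Y/d_Y² = L_J/d_J², so d_Y/d_J = √(L_Y/L_J)
= √(0.333) = 0.5771.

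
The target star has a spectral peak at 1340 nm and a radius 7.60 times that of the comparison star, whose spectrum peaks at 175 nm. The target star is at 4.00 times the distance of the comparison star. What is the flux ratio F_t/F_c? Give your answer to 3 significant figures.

Wien's law: T_t/T_c = λ_c/λ_t = 175/1340 = 0.1306.
L_t/L_c = (R_t/R_c)²(T_t/T_c)⁴ = (7.60)²(0.1306)⁴ = 0.01680.
F_t/F_c = (L_t/L_c)/(d_t/d_c)² = 0.01680/(4.00)² = 0.001050.

0.00105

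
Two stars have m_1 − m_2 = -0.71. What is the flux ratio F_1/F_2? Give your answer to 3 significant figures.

1.92

F_1/F_2 = 10^(−(m_1 − m_2)/2.5) = 10^(0.71/2.5) = 10^0.284 = 1.923.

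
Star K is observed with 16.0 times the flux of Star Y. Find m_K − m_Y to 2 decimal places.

m_K − m_Y = −2.5 log₁₀(F_K/F_Y) = −2.5 log₁₀(16.0) = −2.5 × (1.204) = -3.010.

-3.01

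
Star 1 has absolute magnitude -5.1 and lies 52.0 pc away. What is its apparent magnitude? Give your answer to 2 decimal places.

m = M + 5 log₁₀(d/10 pc) = -5.1 + 5 log₁₀(52.0/10)
  = -5.1 + 5 × 0.716 = -5.1 + 3.58 = -1.52.

-1.52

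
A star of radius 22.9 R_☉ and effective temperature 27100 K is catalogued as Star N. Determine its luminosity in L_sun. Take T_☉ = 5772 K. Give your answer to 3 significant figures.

L/L_☉ = (R/R_☉)² (T/T_☉)⁴ = (22.9)² × (27100/5772)⁴
       = 524.4 × (4.695)⁴ = 524.4 × 485.9 = 2.548×10^5.

2.55×10^5 L_sun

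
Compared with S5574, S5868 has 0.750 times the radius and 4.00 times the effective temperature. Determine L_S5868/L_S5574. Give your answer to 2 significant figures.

From the Stefan–Boltzmann law, L ∝ R²T⁴, so
L_S5868/L_S5574 = (R_S5868/R_S5574)² (T_S5868/T_S5574)⁴ = (0.750)² × (4.00)⁴ = 0.5625 × 256.0 = 144.0.

1.4×10^2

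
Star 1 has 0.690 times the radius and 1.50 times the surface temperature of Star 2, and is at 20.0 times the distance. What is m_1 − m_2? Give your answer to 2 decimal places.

5.55

L_1/L_2 = (0.690)²(1.50)⁴ = 2.410.
F_1/F_2 = (L_1/L_2)/(d_1/d_2)² = 2.410/400.0 = 0.006026.
m_1 − m_2 = −2.5 log₁₀(0.006026) = 5.55.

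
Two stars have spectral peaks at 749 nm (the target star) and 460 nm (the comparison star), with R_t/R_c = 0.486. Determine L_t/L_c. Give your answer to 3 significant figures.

0.0336

Wien's law gives T ∝ 1/λ_max, so T_t/T_c = λ_c/λ_t = 460/749 = 0.6142.
Then L ∝ R²T⁴ gives L_t/L_c = (0.486)² × (0.6142)⁴ = 0.2362 × 0.1423 = 0.03360.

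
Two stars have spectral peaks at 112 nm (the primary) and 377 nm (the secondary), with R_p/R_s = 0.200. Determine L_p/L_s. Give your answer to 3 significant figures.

5.14

Wien's law gives T ∝ 1/λ_max, so T_p/T_s = λ_s/λ_p = 377/112 = 3.366.
Then L ∝ R²T⁴ gives L_p/L_s = (0.200)² × (3.366)⁴ = 0.04000 × 128.4 = 5.135.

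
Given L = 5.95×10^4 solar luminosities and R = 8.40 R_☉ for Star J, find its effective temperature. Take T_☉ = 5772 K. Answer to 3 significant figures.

T/T_☉ = (L/L_☉)^(1/4) / (R/R_☉)^(1/2)
T = 5772 × (5.95×10^4)^(1/4) / √(8.40) = 5772 × 15.62 / 2.898 = 3.110×10^4 K.

3.11×10^4 K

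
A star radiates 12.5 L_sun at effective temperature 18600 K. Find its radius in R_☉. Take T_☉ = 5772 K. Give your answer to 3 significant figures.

R/R_☉ = √(L/L_☉) / (T/T_☉)² = √(12.5) / (3.222)²
       = 3.536 / 10.38 = 0.3405.

0.340 R_☉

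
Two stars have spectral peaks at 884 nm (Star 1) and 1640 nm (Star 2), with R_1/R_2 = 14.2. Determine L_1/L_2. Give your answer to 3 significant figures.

Wien's law gives T ∝ 1/λ_max, so T_1/T_2 = λ_2/λ_1 = 1640/884 = 1.855.
Then L ∝ R²T⁴ gives L_1/L_2 = (14.2)² × (1.855)⁴ = 201.6 × 11.85 = 2389.

2.39×10^3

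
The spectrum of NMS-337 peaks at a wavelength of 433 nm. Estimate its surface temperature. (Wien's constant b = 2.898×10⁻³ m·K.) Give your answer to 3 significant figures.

T = b/λ_max = 2.898×10⁻³ / (433×10⁻⁹) = 6693 K.

6.69×10^3 K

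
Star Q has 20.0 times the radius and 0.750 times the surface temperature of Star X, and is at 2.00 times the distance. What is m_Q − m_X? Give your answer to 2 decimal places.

-3.75

L_Q/L_X = (20.0)²(0.750)⁴ = 126.6.
F_Q/F_X = (L_Q/L_X)/(d_Q/d_X)² = 126.6/4.000 = 31.64.
m_Q − m_X = −2.5 log₁₀(31.64) = -3.75.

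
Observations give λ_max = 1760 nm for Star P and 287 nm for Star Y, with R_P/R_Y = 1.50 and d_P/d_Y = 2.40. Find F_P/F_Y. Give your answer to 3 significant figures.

2.76×10^-4

Wien's law: T_P/T_Y = λ_Y/λ_P = 287/1760 = 0.1631.
L_P/L_Y = (R_P/R_Y)²(T_P/T_Y)⁴ = (1.50)²(0.1631)⁴ = 0.001591.
F_P/F_Y = (L_P/L_Y)/(d_P/d_Y)² = 0.001591/(2.40)² = 2.762×10^-4.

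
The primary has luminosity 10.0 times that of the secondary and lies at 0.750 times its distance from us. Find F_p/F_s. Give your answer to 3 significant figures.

F = L/(4πd²), so F_p/F_s = (L_p/L_s) / (d_p/d_s)²
= 10.0 / (0.750)² = 10.0 / 0.5625 = 17.78.

17.8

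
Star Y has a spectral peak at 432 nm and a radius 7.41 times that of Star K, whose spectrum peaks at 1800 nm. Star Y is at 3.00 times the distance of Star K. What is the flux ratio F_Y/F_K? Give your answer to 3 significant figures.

Wien's law: T_Y/T_K = λ_K/λ_Y = 1800/432 = 4.167.
L_Y/L_K = (R_Y/R_K)²(T_Y/T_K)⁴ = (7.41)²(4.167)⁴ = 1.655×10^4.
F_Y/F_K = (L_Y/L_K)/(d_Y/d_K)² = 1.655×10^4/(3.00)² = 1839.

1.84×10^3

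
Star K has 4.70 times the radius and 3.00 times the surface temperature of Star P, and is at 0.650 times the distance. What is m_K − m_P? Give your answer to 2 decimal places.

-9.07

L_K/L_P = (4.70)²(3.00)⁴ = 1789.
F_K/F_P = (L_K/L_P)/(d_K/d_P)² = 1789/0.4225 = 4235.
m_K − m_P = −2.5 log₁₀(4235) = -9.07.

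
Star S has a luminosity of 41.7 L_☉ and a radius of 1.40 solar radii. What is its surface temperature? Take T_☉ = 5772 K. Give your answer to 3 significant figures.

1.24×10^4 K

T/T_☉ = (L/L_☉)^(1/4) / (R/R_☉)^(1/2)
T = 5772 × (41.7)^(1/4) / √(1.40) = 5772 × 2.541 / 1.183 = 1.240×10^4 K.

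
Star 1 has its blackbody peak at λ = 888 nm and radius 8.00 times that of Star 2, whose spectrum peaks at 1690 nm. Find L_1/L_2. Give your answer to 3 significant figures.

Wien's law gives T ∝ 1/λ_max, so T_1/T_2 = λ_2/λ_1 = 1690/888 = 1.903.
Then L ∝ R²T⁴ gives L_1/L_2 = (8.00)² × (1.903)⁴ = 64.00 × 13.12 = 839.6.

840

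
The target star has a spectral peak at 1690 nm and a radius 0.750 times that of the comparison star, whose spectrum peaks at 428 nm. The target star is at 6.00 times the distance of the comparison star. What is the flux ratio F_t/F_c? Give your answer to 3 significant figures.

Wien's law: T_t/T_c = λ_c/λ_t = 428/1690 = 0.2533.
L_t/L_c = (R_t/R_c)²(T_t/T_c)⁴ = (0.750)²(0.2533)⁴ = 0.002314.
F_t/F_c = (L_t/L_c)/(d_t/d_c)² = 0.002314/(6.00)² = 6.428×10^-5.

6.43×10^-5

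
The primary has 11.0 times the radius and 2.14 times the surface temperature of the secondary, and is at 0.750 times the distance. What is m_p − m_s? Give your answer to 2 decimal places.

-9.14

L_p/L_s = (11.0)²(2.14)⁴ = 2538.
F_p/F_s = (L_p/L_s)/(d_p/d_s)² = 2538/0.5625 = 4511.
m_p − m_s = −2.5 log₁₀(4511) = -9.14.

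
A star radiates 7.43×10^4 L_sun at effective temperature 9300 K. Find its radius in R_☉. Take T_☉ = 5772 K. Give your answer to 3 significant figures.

105 R_☉

R/R_☉ = √(L/L_☉) / (T/T_☉)² = √(7.43×10^4) / (1.611)²
       = 272.6 / 2.596 = 105.0.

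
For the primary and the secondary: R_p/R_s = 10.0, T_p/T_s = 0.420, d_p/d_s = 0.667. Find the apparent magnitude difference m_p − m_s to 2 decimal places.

L_p/L_s = (10.0)²(0.420)⁴ = 3.112.
F_p/F_s = (L_p/L_s)/(d_p/d_s)² = 3.112/0.4449 = 6.994.
m_p − m_s = −2.5 log₁₀(6.994) = -2.11.

-2.11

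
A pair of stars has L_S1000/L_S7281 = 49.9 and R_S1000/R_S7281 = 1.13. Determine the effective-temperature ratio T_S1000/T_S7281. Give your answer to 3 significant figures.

2.50

L ∝ R²T⁴ gives T ∝ (L/R²)^(1/4), so
T_S1000/T_S7281 = (49.9 / 1.13²)^(1/4) = (39.08)^(1/4) = 2.500.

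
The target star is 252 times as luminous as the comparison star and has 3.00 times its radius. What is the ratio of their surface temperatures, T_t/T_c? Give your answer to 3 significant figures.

L ∝ R²T⁴ gives T ∝ (L/R²)^(1/4), so
T_t/T_c = (252 / 3.00²)^(1/4) = (28.00)^(1/4) = 2.300.

2.30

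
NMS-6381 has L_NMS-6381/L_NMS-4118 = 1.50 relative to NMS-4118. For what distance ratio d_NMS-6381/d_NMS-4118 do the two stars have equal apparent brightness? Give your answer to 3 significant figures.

Equal flux requires L_NMS-6381/d_NMS-6381² = L_NMS-4118/d_NMS-4118², so d_NMS-6381/d_NMS-4118 = √(L_NMS-6381/L_NMS-4118)
= √(1.50) = 1.225.

1.22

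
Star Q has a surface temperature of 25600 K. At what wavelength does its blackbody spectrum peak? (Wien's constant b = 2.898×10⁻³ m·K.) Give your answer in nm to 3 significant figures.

λ_max = b/T = 2.898×10⁻³ / 25600 = 1.13×10^-7 m = 113.2 nm.

113 nm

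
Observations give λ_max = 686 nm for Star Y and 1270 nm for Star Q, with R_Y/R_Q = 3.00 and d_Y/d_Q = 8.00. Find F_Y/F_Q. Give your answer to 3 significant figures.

1.65

Wien's law: T_Y/T_Q = λ_Q/λ_Y = 1270/686 = 1.851.
L_Y/L_Q = (R_Y/R_Q)²(T_Y/T_Q)⁴ = (3.00)²(1.851)⁴ = 105.7.
F_Y/F_Q = (L_Y/L_Q)/(d_Y/d_Q)² = 105.7/(8.00)² = 1.652.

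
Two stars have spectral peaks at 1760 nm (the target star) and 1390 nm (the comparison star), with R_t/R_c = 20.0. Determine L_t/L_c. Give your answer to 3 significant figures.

156

Wien's law gives T ∝ 1/λ_max, so T_t/T_c = λ_c/λ_t = 1390/1760 = 0.7898.
Then L ∝ R²T⁴ gives L_t/L_c = (20.0)² × (0.7898)⁴ = 400.0 × 0.3891 = 155.6.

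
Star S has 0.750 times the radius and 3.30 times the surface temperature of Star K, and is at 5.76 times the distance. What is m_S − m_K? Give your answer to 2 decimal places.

-0.76

L_S/L_K = (0.750)²(3.30)⁴ = 66.71.
F_S/F_K = (L_S/L_K)/(d_S/d_K)² = 66.71/33.18 = 2.011.
m_S − m_K = −2.5 log₁₀(2.011) = -0.76.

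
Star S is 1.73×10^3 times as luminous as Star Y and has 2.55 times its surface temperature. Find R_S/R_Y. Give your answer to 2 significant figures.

L ∝ R²T⁴ gives R ∝ √L / T², so
R_S/R_Y = √(1.73×10^3) / (2.55)² = 41.59 / 6.502 = 6.397.

6.4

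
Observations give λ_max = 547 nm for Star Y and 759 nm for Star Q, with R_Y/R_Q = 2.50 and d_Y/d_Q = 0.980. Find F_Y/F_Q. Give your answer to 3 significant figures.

Wien's law: T_Y/T_Q = λ_Q/λ_Y = 759/547 = 1.388.
L_Y/L_Q = (R_Y/R_Q)²(T_Y/T_Q)⁴ = (2.50)²(1.388)⁴ = 23.17.
F_Y/F_Q = (L_Y/L_Q)/(d_Y/d_Q)² = 23.17/(0.980)² = 24.12.

24.1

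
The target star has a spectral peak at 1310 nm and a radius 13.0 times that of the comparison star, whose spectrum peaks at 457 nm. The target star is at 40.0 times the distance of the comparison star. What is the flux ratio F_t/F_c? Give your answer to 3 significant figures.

Wien's law: T_t/T_c = λ_c/λ_t = 457/1310 = 0.3489.
L_t/L_c = (R_t/R_c)²(T_t/T_c)⁴ = (13.0)²(0.3489)⁴ = 2.503.
F_t/F_c = (L_t/L_c)/(d_t/d_c)² = 2.503/(40.0)² = 0.001564.

0.00156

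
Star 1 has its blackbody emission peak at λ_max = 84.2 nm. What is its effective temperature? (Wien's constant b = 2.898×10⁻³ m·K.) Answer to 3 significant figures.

3.44×10^4 K

T = b/λ_max = 2.898×10⁻³ / (84.2×10⁻⁹) = 3.442×10^4 K.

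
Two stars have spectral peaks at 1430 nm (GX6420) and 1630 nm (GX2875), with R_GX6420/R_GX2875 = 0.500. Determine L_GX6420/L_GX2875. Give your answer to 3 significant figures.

0.422

Wien's law gives T ∝ 1/λ_max, so T_GX6420/T_GX2875 = λ_GX2875/λ_GX6420 = 1630/1430 = 1.140.
Then L ∝ R²T⁴ gives L_GX6420/L_GX2875 = (0.500)² × (1.140)⁴ = 0.2500 × 1.688 = 0.4220.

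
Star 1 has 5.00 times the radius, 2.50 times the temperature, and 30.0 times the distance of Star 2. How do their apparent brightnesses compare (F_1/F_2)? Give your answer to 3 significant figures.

1.09

L_1/L_2 = (R_1/R_2)²(T_1/T_2)⁴ = (5.00)² × (2.50)⁴ = 976.6.
F_1/F_2 = (L_1/L_2)/(d_1/d_2)² = 976.6 / (30.0)² = 1.085.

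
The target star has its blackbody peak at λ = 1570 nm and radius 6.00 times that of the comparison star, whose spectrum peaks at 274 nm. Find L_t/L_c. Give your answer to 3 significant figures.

Wien's law gives T ∝ 1/λ_max, so T_t/T_c = λ_c/λ_t = 274/1570 = 0.1745.
Then L ∝ R²T⁴ gives L_t/L_c = (6.00)² × (0.1745)⁴ = 36.00 × 9.277×10^-4 = 0.03340.

0.0334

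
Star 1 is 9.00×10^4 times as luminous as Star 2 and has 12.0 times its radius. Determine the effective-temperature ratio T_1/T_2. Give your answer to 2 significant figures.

5.0

L ∝ R²T⁴ gives T ∝ (L/R²)^(1/4), so
T_1/T_2 = (9.00×10^4 / 12.0²)^(1/4) = (625.0)^(1/4) = 5.000.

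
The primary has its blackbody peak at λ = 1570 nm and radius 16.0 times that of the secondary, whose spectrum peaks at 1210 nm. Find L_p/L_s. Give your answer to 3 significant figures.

90.3

Wien's law gives T ∝ 1/λ_max, so T_p/T_s = λ_s/λ_p = 1210/1570 = 0.7707.
Then L ∝ R²T⁴ gives L_p/L_s = (16.0)² × (0.7707)⁴ = 256.0 × 0.3528 = 90.32.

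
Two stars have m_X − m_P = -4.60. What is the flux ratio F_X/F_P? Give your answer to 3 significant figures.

69.2

F_X/F_P = 10^(−(m_X − m_P)/2.5) = 10^(4.60/2.5) = 10^1.840 = 69.18.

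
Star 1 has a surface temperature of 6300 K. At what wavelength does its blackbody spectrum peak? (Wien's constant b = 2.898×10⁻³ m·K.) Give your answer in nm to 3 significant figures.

λ_max = b/T = 2.898×10⁻³ / 6300 = 4.60×10^-7 m = 460.0 nm.

460 nm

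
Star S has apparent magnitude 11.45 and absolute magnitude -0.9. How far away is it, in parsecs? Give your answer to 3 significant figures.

2.95×10^3 pc

m − M = 5 log₁₀(d/10 pc)
11.45 − (-0.9) = 12.35 = 5 log₁₀(d/10)
d = 10 × 10^(12.35/5) = 10 × 10^2.470 = 2951 pc.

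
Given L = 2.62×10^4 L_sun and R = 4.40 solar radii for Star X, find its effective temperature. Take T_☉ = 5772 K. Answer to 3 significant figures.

3.50×10^4 K

T/T_☉ = (L/L_☉)^(1/4) / (R/R_☉)^(1/2)
T = 5772 × (2.62×10^4)^(1/4) / √(4.40) = 5772 × 12.72 / 2.098 = 3.501×10^4 K.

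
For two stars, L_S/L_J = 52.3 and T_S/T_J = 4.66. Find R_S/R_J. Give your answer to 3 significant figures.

0.333

L ∝ R²T⁴ gives R ∝ √L / T², so
R_S/R_J = √(52.3) / (4.66)² = 7.232 / 21.72 = 0.3330.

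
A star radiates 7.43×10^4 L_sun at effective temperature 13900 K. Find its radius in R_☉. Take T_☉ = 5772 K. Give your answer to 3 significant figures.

47.0 R_☉

R/R_☉ = √(L/L_☉) / (T/T_☉)² = √(7.43×10^4) / (2.408)²
       = 272.6 / 5.799 = 47.00.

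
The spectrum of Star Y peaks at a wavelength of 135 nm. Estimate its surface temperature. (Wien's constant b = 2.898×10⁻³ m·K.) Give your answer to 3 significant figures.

T = b/λ_max = 2.898×10⁻³ / (135×10⁻⁹) = 2.147×10^4 K.

2.15×10^4 K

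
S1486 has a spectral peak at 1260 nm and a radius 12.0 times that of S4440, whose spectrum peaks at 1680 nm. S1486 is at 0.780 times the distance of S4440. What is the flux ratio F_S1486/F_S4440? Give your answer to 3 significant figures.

Wien's law: T_S1486/T_S4440 = λ_S4440/λ_S1486 = 1680/1260 = 1.333.
L_S1486/L_S4440 = (R_S1486/R_S4440)²(T_S1486/T_S4440)⁴ = (12.0)²(1.333)⁴ = 455.1.
F_S1486/F_S4440 = (L_S1486/L_S4440)/(d_S1486/d_S4440)² = 455.1/(0.780)² = 748.0.

748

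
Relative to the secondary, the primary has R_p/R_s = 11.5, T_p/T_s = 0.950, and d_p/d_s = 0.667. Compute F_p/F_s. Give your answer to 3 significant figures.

L_p/L_s = (R_p/R_s)²(T_p/T_s)⁴ = (11.5)² × (0.950)⁴ = 107.7.
F_p/F_s = (L_p/L_s)/(d_p/d_s)² = 107.7 / (0.667)² = 242.1.

242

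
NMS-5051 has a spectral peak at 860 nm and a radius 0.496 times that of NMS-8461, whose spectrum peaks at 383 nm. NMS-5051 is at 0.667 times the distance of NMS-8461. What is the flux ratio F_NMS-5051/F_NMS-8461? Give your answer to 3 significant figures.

0.0218

Wien's law: T_NMS-5051/T_NMS-8461 = λ_NMS-8461/λ_NMS-5051 = 383/860 = 0.4453.
L_NMS-5051/L_NMS-8461 = (R_NMS-5051/R_NMS-8461)²(T_NMS-5051/T_NMS-8461)⁴ = (0.496)²(0.4453)⁴ = 0.009678.
F_NMS-5051/F_NMS-8461 = (L_NMS-5051/L_NMS-8461)/(d_NMS-5051/d_NMS-8461)² = 0.009678/(0.667)² = 0.02175.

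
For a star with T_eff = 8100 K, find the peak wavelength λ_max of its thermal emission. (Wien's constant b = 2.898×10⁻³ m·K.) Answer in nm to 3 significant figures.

λ_max = b/T = 2.898×10⁻³ / 8100 = 3.58×10^-7 m = 357.8 nm.

358 nm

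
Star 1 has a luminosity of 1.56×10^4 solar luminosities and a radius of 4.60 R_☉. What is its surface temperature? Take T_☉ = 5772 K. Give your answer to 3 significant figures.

3.01×10^4 K

T/T_☉ = (L/L_☉)^(1/4) / (R/R_☉)^(1/2)
T = 5772 × (1.56×10^4)^(1/4) / √(4.60) = 5772 × 11.18 / 2.145 = 3.008×10^4 K.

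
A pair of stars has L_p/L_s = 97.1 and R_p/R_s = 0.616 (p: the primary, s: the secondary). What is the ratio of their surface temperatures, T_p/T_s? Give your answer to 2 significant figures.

L ∝ R²T⁴ gives T ∝ (L/R²)^(1/4), so
T_p/T_s = (97.1 / 0.616²)^(1/4) = (255.9)^(1/4) = 4.000.

4.0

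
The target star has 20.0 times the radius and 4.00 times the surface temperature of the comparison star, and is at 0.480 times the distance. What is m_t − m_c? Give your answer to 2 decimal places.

L_t/L_c = (20.0)²(4.00)⁴ = 1.024×10^5.
F_t/F_c = (L_t/L_c)/(d_t/d_c)² = 1.024×10^5/0.2304 = 4.444×10^5.
m_t − m_c = −2.5 log₁₀(4.444×10^5) = -14.12.

-14.12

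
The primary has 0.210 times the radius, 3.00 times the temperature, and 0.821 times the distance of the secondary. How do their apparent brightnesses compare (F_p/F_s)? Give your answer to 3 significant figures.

L_p/L_s = (R_p/R_s)²(T_p/T_s)⁴ = (0.210)² × (3.00)⁴ = 3.572.
F_p/F_s = (L_p/L_s)/(d_p/d_s)² = 3.572 / (0.821)² = 5.300.

5.30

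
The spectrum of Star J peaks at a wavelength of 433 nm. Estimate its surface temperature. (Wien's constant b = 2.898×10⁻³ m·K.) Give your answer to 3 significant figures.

6.69×10^3 K

T = b/λ_max = 2.898×10⁻³ / (433×10⁻⁹) = 6693 K.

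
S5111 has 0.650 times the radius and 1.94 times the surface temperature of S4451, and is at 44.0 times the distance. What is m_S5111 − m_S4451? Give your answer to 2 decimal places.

L_S5111/L_S4451 = (0.650)²(1.94)⁴ = 5.985.
F_S5111/F_S4451 = (L_S5111/L_S4451)/(d_S5111/d_S4451)² = 5.985/1936 = 0.003091.
m_S5111 − m_S4451 = −2.5 log₁₀(0.003091) = 6.27.

6.27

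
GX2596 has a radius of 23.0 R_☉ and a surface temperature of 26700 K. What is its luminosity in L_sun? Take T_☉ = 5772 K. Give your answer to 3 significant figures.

2.42×10^5 L_sun

L/L_☉ = (R/R_☉)² (T/T_☉)⁴ = (23.0)² × (26700/5772)⁴
       = 529.0 × (4.626)⁴ = 529.0 × 457.9 = 2.422×10^5.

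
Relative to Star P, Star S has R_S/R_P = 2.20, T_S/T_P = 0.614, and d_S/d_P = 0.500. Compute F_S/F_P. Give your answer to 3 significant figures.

L_S/L_P = (R_S/R_P)²(T_S/T_P)⁴ = (2.20)² × (0.614)⁴ = 0.6879.
F_S/F_P = (L_S/L_P)/(d_S/d_P)² = 0.6879 / (0.500)² = 2.752.

2.75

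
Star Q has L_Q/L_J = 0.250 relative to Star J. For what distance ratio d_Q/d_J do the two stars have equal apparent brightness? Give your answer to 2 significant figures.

Equal flux requires L_Q/d_Q² = L_J/d_J², so d_Q/d_J = √(L_Q/L_J)
= √(0.250) = 0.5000.

0.50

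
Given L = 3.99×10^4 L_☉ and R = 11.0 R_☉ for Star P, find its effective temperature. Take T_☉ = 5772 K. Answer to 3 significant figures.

2.46×10^4 K

T/T_☉ = (L/L_☉)^(1/4) / (R/R_☉)^(1/2)
T = 5772 × (3.99×10^4)^(1/4) / √(11.0) = 5772 × 14.13 / 3.317 = 2.460×10^4 K.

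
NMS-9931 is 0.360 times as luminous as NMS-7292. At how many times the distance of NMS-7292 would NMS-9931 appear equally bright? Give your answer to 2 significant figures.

Equal flux requires L_NMS-9931/d_NMS-9931² = L_NMS-7292/d_NMS-7292², so d_NMS-9931/d_NMS-7292 = √(L_NMS-9931/L_NMS-7292)
= √(0.360) = 0.6000.

0.60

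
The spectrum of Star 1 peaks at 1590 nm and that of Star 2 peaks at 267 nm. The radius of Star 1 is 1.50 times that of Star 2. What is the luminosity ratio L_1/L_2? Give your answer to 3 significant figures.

0.00179

Wien's law gives T ∝ 1/λ_max, so T_1/T_2 = λ_2/λ_1 = 267/1590 = 0.1679.
Then L ∝ R²T⁴ gives L_1/L_2 = (1.50)² × (0.1679)⁴ = 2.250 × 7.952×10^-4 = 0.001789.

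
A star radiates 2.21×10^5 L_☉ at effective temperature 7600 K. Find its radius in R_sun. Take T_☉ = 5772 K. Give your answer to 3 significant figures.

271 R_sun

R/R_☉ = √(L/L_☉) / (T/T_☉)² = √(2.21×10^5) / (1.317)²
       = 470.1 / 1.734 = 271.2.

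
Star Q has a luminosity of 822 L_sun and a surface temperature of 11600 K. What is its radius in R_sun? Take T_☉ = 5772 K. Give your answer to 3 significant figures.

7.10 R_sun

R/R_☉ = √(L/L_☉) / (T/T_☉)² = √(822) / (2.010)²
       = 28.67 / 4.039 = 7.099.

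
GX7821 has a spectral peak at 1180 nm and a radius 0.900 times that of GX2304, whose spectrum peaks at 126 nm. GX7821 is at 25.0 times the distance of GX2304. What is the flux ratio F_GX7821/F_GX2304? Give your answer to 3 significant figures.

Wien's law: T_GX7821/T_GX2304 = λ_GX2304/λ_GX7821 = 126/1180 = 0.1068.
L_GX7821/L_GX2304 = (R_GX7821/R_GX2304)²(T_GX7821/T_GX2304)⁴ = (0.900)²(0.1068)⁴ = 1.053×10^-4.
F_GX7821/F_GX2304 = (L_GX7821/L_GX2304)/(d_GX7821/d_GX2304)² = 1.053×10^-4/(25.0)² = 1.685×10^-7.

1.68×10^-7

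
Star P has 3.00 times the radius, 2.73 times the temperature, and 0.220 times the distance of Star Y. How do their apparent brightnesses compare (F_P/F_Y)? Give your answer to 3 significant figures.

1.03×10^4

L_P/L_Y = (R_P/R_Y)²(T_P/T_Y)⁴ = (3.00)² × (2.73)⁴ = 499.9.
F_P/F_Y = (L_P/L_Y)/(d_P/d_Y)² = 499.9 / (0.220)² = 1.033×10^4.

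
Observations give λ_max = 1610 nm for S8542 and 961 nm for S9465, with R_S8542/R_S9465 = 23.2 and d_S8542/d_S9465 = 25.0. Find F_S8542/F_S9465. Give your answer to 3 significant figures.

Wien's law: T_S8542/T_S9465 = λ_S9465/λ_S8542 = 961/1610 = 0.5969.
L_S8542/L_S9465 = (R_S8542/R_S9465)²(T_S8542/T_S9465)⁴ = (23.2)²(0.5969)⁴ = 68.32.
F_S8542/F_S9465 = (L_S8542/L_S9465)/(d_S8542/d_S9465)² = 68.32/(25.0)² = 0.1093.

0.109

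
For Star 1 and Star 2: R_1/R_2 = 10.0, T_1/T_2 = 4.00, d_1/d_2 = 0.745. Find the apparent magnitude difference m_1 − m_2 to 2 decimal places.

-11.66

L_1/L_2 = (10.0)²(4.00)⁴ = 2.560×10^4.
F_1/F_2 = (L_1/L_2)/(d_1/d_2)² = 2.560×10^4/0.5550 = 4.612×10^4.
m_1 − m_2 = −2.5 log₁₀(4.612×10^4) = -11.66.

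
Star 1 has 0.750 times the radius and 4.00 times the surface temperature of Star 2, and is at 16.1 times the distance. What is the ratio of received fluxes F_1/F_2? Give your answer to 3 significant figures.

L_1/L_2 = (R_1/R_2)²(T_1/T_2)⁴ = (0.750)² × (4.00)⁴ = 144.0.
F_1/F_2 = (L_1/L_2)/(d_1/d_2)² = 144.0 / (16.1)² = 0.5555.

0.556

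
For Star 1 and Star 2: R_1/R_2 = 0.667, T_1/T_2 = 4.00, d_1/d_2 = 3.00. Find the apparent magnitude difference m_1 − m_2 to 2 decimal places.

L_1/L_2 = (0.667)²(4.00)⁴ = 113.9.
F_1/F_2 = (L_1/L_2)/(d_1/d_2)² = 113.9/9.000 = 12.65.
m_1 − m_2 = −2.5 log₁₀(12.65) = -2.76.

-2.76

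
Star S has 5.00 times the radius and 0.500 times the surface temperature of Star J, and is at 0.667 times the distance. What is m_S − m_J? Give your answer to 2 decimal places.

L_S/L_J = (5.00)²(0.500)⁴ = 1.562.
F_S/F_J = (L_S/L_J)/(d_S/d_J)² = 1.562/0.4449 = 3.512.
m_S − m_J = −2.5 log₁₀(3.512) = -1.36.

-1.36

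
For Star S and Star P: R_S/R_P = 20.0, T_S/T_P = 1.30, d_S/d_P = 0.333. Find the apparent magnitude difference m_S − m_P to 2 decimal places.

-10.03

L_S/L_P = (20.0)²(1.30)⁴ = 1142.
F_S/F_P = (L_S/L_P)/(d_S/d_P)² = 1142/0.1109 = 1.030×10^4.
m_S − m_P = −2.5 log₁₀(1.030×10^4) = -10.03.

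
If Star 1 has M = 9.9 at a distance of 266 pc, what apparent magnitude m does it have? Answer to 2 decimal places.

17.02

m = M + 5 log₁₀(d/10 pc) = 9.9 + 5 log₁₀(266/10)
  = 9.9 + 5 × 1.425 = 9.9 + 7.12 = 17.02.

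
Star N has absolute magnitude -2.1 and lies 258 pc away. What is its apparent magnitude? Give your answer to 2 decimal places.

4.96

m = M + 5 log₁₀(d/10 pc) = -2.1 + 5 log₁₀(258/10)
  = -2.1 + 5 × 1.412 = -2.1 + 7.06 = 4.96.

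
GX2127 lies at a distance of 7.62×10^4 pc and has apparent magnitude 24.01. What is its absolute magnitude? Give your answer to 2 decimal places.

M = m − 5 log₁₀(d/10 pc) = 24.01 − 5 log₁₀(7.62×10^4/10)
  = 24.01 − 5 × 3.882 = 24.01 − 19.41 = 4.60.

4.60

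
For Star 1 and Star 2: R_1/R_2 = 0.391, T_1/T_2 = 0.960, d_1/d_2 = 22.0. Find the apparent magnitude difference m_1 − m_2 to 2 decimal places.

8.93

L_1/L_2 = (0.391)²(0.960)⁴ = 0.1298.
F_1/F_2 = (L_1/L_2)/(d_1/d_2)² = 0.1298/484.0 = 2.683×10^-4.
m_1 − m_2 = −2.5 log₁₀(2.683×10^-4) = 8.93.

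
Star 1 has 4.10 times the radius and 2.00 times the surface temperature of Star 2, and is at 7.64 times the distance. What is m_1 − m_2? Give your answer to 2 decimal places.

-1.66

L_1/L_2 = (4.10)²(2.00)⁴ = 269.0.
F_1/F_2 = (L_1/L_2)/(d_1/d_2)² = 269.0/58.37 = 4.608.
m_1 − m_2 = −2.5 log₁₀(4.608) = -1.66.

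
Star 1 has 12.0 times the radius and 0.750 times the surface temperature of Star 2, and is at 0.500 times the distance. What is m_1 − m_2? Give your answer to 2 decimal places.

L_1/L_2 = (12.0)²(0.750)⁴ = 45.56.
F_1/F_2 = (L_1/L_2)/(d_1/d_2)² = 45.56/0.2500 = 182.2.
m_1 − m_2 = −2.5 log₁₀(182.2) = -5.65.

-5.65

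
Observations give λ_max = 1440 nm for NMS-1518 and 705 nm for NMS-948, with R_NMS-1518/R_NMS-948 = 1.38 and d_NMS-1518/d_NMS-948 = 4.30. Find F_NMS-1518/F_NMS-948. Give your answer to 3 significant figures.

0.00592

Wien's law: T_NMS-1518/T_NMS-948 = λ_NMS-948/λ_NMS-1518 = 705/1440 = 0.4896.
L_NMS-1518/L_NMS-948 = (R_NMS-1518/R_NMS-948)²(T_NMS-1518/T_NMS-948)⁴ = (1.38)²(0.4896)⁴ = 0.1094.
F_NMS-1518/F_NMS-948 = (L_NMS-1518/L_NMS-948)/(d_NMS-1518/d_NMS-948)² = 0.1094/(4.30)² = 0.005917.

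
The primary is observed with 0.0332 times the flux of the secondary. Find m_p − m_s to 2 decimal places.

3.70

m_p − m_s = −2.5 log₁₀(F_p/F_s) = −2.5 log₁₀(0.0332) = −2.5 × (-1.479) = 3.697.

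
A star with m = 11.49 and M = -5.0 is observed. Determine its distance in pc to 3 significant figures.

m − M = 5 log₁₀(d/10 pc)
11.49 − (-5.0) = 16.49 = 5 log₁₀(d/10)
d = 10 × 10^(16.49/5) = 10 × 10^3.298 = 1.986×10^4 pc.

1.99×10^4 pc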